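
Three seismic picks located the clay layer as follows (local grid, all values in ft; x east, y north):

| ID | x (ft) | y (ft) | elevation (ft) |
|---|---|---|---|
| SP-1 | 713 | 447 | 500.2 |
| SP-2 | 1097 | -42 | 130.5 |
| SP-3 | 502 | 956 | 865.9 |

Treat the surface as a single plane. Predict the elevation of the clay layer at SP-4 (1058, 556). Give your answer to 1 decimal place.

539.0 ft

Two edge vectors: SP-1→SP-2 = (384, -489, -369.7), SP-1→SP-3 = (-211, 509, 365.7).
Normal n = (SP-1→SP-2) × (SP-1→SP-3) = (9350, -62422.1, 92277).
So ∂z/∂x = −n_x/n_z = −0.101325 and ∂z/∂y = −n_y/n_z = 0.676464.
Intercept c from SP-1: 500.2 + 72.24 − 302.38 = 270.07.
At (1058, 556): z = −107.2 + 376.1 + 270.07 = 539.0 ft.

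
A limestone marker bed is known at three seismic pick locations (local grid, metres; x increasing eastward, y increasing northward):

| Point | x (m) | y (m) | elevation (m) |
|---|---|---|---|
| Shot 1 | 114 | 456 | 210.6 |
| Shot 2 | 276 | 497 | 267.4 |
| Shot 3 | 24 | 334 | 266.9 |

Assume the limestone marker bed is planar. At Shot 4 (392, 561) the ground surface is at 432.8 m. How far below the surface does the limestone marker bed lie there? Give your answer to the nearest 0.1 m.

Let the plane be z = a·x + b·y + c.
Shot 2−Shot 1: 162a + 41b = 56.8;  Shot 3−Shot 1: −90a − 122b = 56.3.
Solving gives a = 0.57471, b = −0.88544.
Then c = 210.6 − a·114 − b·456 = 548.84.
At (392, 561): z_contact = 225.29 − 496.73 + 548.84 = 277.40 m.
Depth below ground = 432.8 − 277.40 = 155.4 m.

155.4 m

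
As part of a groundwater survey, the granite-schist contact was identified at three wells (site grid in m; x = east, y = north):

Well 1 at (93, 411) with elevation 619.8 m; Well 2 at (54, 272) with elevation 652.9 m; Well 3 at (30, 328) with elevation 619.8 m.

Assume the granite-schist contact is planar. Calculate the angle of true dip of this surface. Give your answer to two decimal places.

Let the plane be z = a·x + b·y + c.
Well 2−Well 1: −39a − 139b = 33.1;  Well 3−Well 1: −63a − 83b = 0.
Solving gives a = 0.49770, b = −0.37777.
Gradient magnitude |∇z| = √(a² + b²) = √(0.24770 + 0.14271) = 0.62483.
True dip = arctan(0.62483) = 32.00°, dipping toward NW (azimuth ≈ 307°).

32.00°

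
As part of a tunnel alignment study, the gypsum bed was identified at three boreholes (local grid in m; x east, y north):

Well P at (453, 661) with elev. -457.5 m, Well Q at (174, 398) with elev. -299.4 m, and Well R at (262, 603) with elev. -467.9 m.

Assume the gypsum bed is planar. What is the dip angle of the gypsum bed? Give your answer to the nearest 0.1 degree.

45.9°

Let the plane be z = a·x + b·y + c.
Well Q−Well P: −279a − 263b = 158.1;  Well R−Well P: −191a − 58b = −10.4.
Solving gives a = 0.34962, b = −0.97203.
Gradient magnitude |∇z| = √(a² + b²) = √(0.12224 + 0.94485) = 1.03300.
True dip = arctan(1.03300) = 45.9°, dipping toward NNW (azimuth ≈ 340°).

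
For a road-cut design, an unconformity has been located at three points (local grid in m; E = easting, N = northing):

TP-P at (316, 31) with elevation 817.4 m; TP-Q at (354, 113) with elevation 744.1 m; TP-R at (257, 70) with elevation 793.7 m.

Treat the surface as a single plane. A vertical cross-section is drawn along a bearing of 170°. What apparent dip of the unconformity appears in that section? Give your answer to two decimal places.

38.28°

Let the plane be z = a·E + b·N + c.
TP-Q−TP-P: 38a + 82b = −73.3;  TP-R−TP-P: −59a + 39b = −23.7.
Solving gives a = −0.14483, b = −0.82679.
Unit vector along 170° is (sin 170°, cos 170°) = (0.1736, -0.9848).
Slope in that direction = a·(0.1736) + b·(-0.9848) = 0.78908.
Apparent dip = arctan|0.78908| = 38.28° (true dip is 40.0°, so apparent ≤ true as expected).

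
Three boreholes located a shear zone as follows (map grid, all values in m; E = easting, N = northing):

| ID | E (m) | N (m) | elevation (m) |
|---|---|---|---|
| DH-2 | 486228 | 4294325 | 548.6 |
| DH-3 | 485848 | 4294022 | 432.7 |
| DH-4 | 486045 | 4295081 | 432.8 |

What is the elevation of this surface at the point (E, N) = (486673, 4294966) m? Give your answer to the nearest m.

665 m

Let the plane be z = a·E + b·N + c.
DH-3−DH-2: −380a − 303b = −115.9;  DH-4−DH-2: −183a + 756b = −115.8.
Solving gives a = 0.35803156, b = −0.06650823.
Then c = 548.6 − a·486228 − b·4294325 = 112071.59.
At (486673, 4294966): z = 174244.3 − 285650.6 + 112071.59 = 665.3 m.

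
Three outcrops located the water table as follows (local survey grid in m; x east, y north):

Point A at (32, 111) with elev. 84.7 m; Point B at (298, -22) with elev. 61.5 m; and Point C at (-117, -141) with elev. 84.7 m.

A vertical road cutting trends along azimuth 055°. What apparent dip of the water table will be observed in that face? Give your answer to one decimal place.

Two edge vectors: Point A→Point B = (266, -133, -23.2), Point A→Point C = (-149, -252, 0).
Normal n = (Point A→Point B) × (Point A→Point C) = (-5846.4, 3456.8, -86849).
So ∂z/∂x = −n_x/n_z = −0.06732 and ∂z/∂y = −n_y/n_z = 0.03980.
Unit vector along 055° is (sin 55°, cos 55°) = (0.8192, 0.5736).
Slope in that direction = a·(0.8192) + b·(0.5736) = −0.03231.
Apparent dip = arctan|0.03231| = 1.9° (true dip is 4.5°, so apparent ≤ true as expected).

1.9°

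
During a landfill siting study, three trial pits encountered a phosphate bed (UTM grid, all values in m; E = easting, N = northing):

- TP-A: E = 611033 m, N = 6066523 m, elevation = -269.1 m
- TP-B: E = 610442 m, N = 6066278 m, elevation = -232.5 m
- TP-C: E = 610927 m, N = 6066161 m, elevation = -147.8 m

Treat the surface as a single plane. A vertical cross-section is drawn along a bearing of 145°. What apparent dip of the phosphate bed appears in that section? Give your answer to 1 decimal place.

19.1°

Let the plane be z = a·E + b·N + c.
TP-B−TP-A: −591a − 245b = 36.6;  TP-C−TP-A: −106a − 362b = 121.3.
Solving gives a = 0.08762, b = −0.36074.
Unit vector along 145° is (sin 145°, cos 145°) = (0.5736, -0.8192).
Slope in that direction = a·(0.5736) + b·(-0.8192) = 0.34575.
Apparent dip = arctan|0.34575| = 19.1° (true dip is 20.4°, so apparent ≤ true as expected).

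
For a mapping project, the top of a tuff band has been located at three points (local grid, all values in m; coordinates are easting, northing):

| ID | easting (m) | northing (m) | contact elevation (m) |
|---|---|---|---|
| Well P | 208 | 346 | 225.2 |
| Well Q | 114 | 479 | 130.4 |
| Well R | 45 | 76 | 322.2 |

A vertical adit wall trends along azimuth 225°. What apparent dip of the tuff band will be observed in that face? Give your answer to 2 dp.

Let the plane be z = a·easting + b·northing + c.
Well Q−Well P: −94a + 133b = −94.8;  Well R−Well P: −163a − 270b = 97.
Solving gives a = 0.26977, b = −0.52212.
Unit vector along 225° is (sin 225°, cos 225°) = (-0.7071, -0.7071).
Slope in that direction = a·(-0.7071) + b·(-0.7071) = 0.17844.
Apparent dip = arctan|0.17844| = 10.12° (true dip is 30.4°, so apparent ≤ true as expected).

10.12°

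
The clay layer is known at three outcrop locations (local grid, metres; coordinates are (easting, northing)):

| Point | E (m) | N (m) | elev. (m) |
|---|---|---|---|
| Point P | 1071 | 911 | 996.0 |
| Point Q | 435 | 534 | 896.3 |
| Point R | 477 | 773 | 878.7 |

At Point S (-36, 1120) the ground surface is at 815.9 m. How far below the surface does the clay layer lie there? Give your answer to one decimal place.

91.2 m

Let the plane be z = a·E + b·N + c.
Point Q−Point P: −636a − 377b = −99.7;  Point R−Point P: −594a − 138b = −117.3.
Solving gives a = 0.223717, b = −0.112954.
Then c = 996 − a·1071 − b·911 = 859.30.
At (-36, 1120): z_contact = −8.05 − 126.51 + 859.30 = 724.74 m.
Depth below ground = 815.9 − 724.74 = 91.2 m.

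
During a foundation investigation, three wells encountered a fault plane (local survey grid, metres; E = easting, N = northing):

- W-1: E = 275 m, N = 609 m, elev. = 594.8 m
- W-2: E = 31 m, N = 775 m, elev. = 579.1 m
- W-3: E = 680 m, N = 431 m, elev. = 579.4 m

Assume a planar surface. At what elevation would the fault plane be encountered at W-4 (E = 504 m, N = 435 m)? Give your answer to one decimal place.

Two edge vectors: W-1→W-2 = (-244, 166, -15.7), W-1→W-3 = (405, -178, -15.4).
Normal n = (W-1→W-2) × (W-1→W-3) = (-5351, -10116.1, -23798).
So ∂z/∂E = −n_x/n_z = −0.22485 and ∂z/∂N = −n_y/n_z = −0.42508.
Intercept c from W-1: 594.8 + 61.83 + 258.87 = 915.51.
At (504, 435): z = −113.3 − 184.9 + 915.51 = 617.3 m.

617.3 m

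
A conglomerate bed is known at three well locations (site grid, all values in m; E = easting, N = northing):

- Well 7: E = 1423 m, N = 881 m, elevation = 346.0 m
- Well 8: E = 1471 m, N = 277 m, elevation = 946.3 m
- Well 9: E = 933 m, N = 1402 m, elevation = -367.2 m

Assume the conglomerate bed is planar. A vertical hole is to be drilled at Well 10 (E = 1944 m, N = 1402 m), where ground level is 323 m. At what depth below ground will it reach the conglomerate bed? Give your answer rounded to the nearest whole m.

Let the plane be z = a·E + b·N + c.
Well 8−Well 7: 48a − 604b = 600.3;  Well 9−Well 7: −490a + 521b = −713.2.
Solving gives a = 0.43556, b = −0.95926.
Then c = 346 − a·1423 − b·881 = 571.30.
At (1944, 1402): z_contact = 846.7 − 1344.9 + 571.30 = 73.2 m.
Depth below ground = 323 − 73.2 = 250 m.

250 m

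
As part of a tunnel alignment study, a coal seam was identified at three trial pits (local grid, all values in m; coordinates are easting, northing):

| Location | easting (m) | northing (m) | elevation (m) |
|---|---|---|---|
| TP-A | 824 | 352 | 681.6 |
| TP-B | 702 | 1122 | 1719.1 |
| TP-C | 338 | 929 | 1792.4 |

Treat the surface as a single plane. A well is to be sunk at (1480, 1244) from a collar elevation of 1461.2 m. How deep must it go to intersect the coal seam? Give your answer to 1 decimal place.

251.3 m

Two edge vectors: TP-A→TP-B = (-122, 770, 1037.5), TP-A→TP-C = (-486, 577, 1110.8).
Normal n = (TP-A→TP-B) × (TP-A→TP-C) = (256678.5, -368707.4, 303826).
So ∂z/∂easting = −n_x/n_z = −0.844821 and ∂z/∂northing = −n_y/n_z = 1.213548.
Intercept c from TP-A: 681.6 + 696.13 − 427.17 = 950.56.
At (1480, 1244): z_contact = −1250.33 + 1509.65 + 950.56 = 1209.88 m.
Depth below ground = 1461.2 − 1209.88 = 251.3 m.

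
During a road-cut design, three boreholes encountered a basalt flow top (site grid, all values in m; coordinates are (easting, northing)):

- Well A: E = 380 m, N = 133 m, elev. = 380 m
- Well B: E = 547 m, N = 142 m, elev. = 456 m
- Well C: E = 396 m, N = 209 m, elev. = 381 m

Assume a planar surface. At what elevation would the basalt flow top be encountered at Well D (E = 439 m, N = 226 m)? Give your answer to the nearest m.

399 m

Two edge vectors: Well A→Well B = (167, 9, 76), Well A→Well C = (16, 76, 1).
Normal n = (Well A→Well B) × (Well A→Well C) = (-5767, 1049, 12548).
So ∂z/∂E = −n_x/n_z = 0.45960 and ∂z/∂N = −n_y/n_z = −0.08360.
Intercept c from Well A: 380 − 174.65 + 11.12 = 216.47.
At (439, 226): z = 201.8 − 18.9 + 216.47 = 399.3 m.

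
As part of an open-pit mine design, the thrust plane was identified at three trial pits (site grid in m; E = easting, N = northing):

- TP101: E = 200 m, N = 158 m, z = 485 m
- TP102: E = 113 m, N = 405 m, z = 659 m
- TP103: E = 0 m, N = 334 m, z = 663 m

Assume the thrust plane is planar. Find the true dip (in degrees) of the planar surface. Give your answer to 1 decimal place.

Let the plane be z = a·E + b·N + c.
TP102−TP101: −87a + 247b = 174;  TP103−TP101: −200a + 176b = 178.
Solving gives a = −0.39140, b = 0.56659.
Gradient magnitude |∇z| = √(a² + b²) = √(0.15319 + 0.32103) = 0.68864.
True dip = arctan(0.68864) = 34.6°, dipping toward SE (azimuth ≈ 145°).

34.6°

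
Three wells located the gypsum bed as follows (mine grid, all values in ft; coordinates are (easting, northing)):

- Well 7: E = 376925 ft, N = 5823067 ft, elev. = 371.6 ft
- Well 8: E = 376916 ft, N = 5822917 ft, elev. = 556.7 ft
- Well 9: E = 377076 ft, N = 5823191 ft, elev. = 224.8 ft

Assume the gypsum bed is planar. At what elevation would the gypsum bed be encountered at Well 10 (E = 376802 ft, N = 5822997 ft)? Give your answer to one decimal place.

Two edge vectors: Well 7→Well 8 = (-9, -150, 185.1), Well 7→Well 9 = (151, 124, -146.8).
Normal n = (Well 7→Well 8) × (Well 7→Well 9) = (-932.4, 26628.9, 21534).
So ∂z/∂E = −n_x/n_z = 0.043298969 and ∂z/∂N = −n_y/n_z = −1.236597938.
Intercept c from Well 7: 371.6 − 16320.46 + 7200792.65 = 7184843.78.
At (376802, 5822997): z = 16315.1 − 7200706.1 + 7184843.78 = 452.8 ft.

452.8 ft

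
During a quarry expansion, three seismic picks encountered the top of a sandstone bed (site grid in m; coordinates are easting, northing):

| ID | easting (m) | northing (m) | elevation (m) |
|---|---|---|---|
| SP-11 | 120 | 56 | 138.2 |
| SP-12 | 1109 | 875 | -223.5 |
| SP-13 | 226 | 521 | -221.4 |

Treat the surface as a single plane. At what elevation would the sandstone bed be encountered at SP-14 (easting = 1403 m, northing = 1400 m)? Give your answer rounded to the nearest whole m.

-570 m

Two edge vectors: SP-11→SP-12 = (989, 819, -361.7), SP-11→SP-13 = (106, 465, -359.6).
Normal n = (SP-11→SP-12) × (SP-11→SP-13) = (-126321.9, 317304.2, 373071).
So ∂z/∂easting = −n_x/n_z = 0.33860 and ∂z/∂northing = −n_y/n_z = −0.85052.
Intercept c from SP-11: 138.2 − 40.63 + 47.63 = 145.20.
At (1403, 1400): z = 475.1 − 1190.7 + 145.20 = -570.5 m.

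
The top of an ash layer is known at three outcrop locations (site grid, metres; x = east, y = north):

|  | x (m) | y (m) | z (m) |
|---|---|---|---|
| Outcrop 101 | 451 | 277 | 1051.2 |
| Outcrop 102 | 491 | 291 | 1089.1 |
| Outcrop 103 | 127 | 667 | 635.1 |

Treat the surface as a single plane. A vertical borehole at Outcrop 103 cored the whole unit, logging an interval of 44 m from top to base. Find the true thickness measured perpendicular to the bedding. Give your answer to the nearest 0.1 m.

30.4 m

Two edge vectors: Outcrop 101→Outcrop 102 = (40, 14, 37.9), Outcrop 101→Outcrop 103 = (-324, 390, -416.1).
Normal n = (Outcrop 101→Outcrop 102) × (Outcrop 101→Outcrop 103) = (-20606.4, 4364.4, 20136).
So ∂z/∂x = −n_x/n_z = 1.02336 and ∂z/∂y = −n_y/n_z = −0.21675.
|∇z| = √(a²+b²) = 1.04606, so dip δ = arctan(1.04606) = 46.29°.
True thickness = vertical thickness × cos δ = 44 × cos 46.29° = 30.4 m.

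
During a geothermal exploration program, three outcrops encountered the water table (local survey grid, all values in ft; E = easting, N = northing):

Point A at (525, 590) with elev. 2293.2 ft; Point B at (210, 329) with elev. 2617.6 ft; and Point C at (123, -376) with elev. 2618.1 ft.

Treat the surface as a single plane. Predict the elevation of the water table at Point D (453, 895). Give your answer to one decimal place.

Let the plane be z = a·E + b·N + c.
Point B−Point A: −315a − 261b = 324.4;  Point C−Point A: −402a − 966b = 324.9.
Solving gives a = −1.14648, b = 0.14077.
Then c = 2293.2 − a·525 − b·590 = 2812.05.
At (453, 895): z = −519.4 + 126.0 + 2812.05 = 2418.7 ft.

2418.7 ft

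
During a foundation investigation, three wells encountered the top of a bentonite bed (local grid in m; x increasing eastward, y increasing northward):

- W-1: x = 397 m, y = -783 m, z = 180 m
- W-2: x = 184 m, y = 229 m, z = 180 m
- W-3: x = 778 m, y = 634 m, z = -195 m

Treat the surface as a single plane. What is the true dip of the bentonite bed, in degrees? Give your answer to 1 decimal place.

29.4°

Two edge vectors: W-1→W-2 = (-213, 1012, 0), W-1→W-3 = (381, 1417, -375).
Normal n = (W-1→W-2) × (W-1→W-3) = (-379500, -79875, -687393).
So ∂z/∂x = −n_x/n_z = −0.55209 and ∂z/∂y = −n_y/n_z = −0.11620.
Gradient magnitude |∇z| = √(a² + b²) = √(0.30480 + 0.01350) = 0.56418.
True dip = arctan(0.56418) = 29.4°, dipping toward ENE (azimuth ≈ 078°).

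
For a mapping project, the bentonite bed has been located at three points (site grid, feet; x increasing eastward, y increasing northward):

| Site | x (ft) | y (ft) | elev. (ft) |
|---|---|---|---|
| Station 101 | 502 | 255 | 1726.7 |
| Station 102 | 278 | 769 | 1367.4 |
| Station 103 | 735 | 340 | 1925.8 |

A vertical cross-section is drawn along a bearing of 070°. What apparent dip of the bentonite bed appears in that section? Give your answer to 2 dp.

Let the plane be z = a·x + b·y + c.
Station 102−Station 101: −224a + 514b = −359.3;  Station 103−Station 101: 233a + 85b = 199.1.
Solving gives a = 0.95732, b = −0.28183.
Unit vector along 070° is (sin 70°, cos 70°) = (0.9397, 0.3420).
Slope in that direction = a·(0.9397) + b·(0.3420) = 0.80319.
Apparent dip = arctan|0.80319| = 38.77° (true dip is 44.9°, so apparent ≤ true as expected).

38.77°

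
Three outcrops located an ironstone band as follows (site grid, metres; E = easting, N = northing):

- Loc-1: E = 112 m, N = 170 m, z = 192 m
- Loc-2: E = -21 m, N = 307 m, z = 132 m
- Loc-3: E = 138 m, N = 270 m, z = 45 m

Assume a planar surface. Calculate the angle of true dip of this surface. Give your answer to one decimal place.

Let the plane be z = a·E + b·N + c.
Loc-2−Loc-1: −133a + 137b = −60;  Loc-3−Loc-1: 26a + 100b = −147.
Solving gives a = −0.83851, b = −1.25199.
Gradient magnitude |∇z| = √(a² + b²) = √(0.70310 + 1.56747) = 1.50684.
True dip = arctan(1.50684) = 56.4°, dipping toward NE (azimuth ≈ 034°).

56.4°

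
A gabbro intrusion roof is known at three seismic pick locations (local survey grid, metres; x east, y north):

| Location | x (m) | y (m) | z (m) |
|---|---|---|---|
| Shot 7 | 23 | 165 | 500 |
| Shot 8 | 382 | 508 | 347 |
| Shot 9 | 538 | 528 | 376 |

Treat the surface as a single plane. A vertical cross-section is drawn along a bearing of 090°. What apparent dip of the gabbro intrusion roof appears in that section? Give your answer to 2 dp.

15.68°

Two edge vectors: Shot 7→Shot 8 = (359, 343, -153), Shot 7→Shot 9 = (515, 363, -124).
Normal n = (Shot 7→Shot 8) × (Shot 7→Shot 9) = (13007, -34279, -46328).
So ∂z/∂x = −n_x/n_z = 0.28076 and ∂z/∂y = −n_y/n_z = −0.73992.
Unit vector along 090° is (sin 90°, cos 90°) = (1.0000, 0.0000).
Slope in that direction = a·(1.0000) + b·(0.0000) = 0.28076.
Apparent dip = arctan|0.28076| = 15.68° (true dip is 38.4°, so apparent ≤ true as expected).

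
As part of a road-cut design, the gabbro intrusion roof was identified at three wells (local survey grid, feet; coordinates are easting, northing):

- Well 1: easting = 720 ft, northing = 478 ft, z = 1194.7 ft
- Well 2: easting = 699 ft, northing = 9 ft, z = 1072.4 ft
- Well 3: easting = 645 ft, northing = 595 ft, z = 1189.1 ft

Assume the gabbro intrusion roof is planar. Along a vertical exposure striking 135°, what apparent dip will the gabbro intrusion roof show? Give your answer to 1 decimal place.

Two edge vectors: Well 1→Well 2 = (-21, -469, -122.3), Well 1→Well 3 = (-75, 117, -5.6).
Normal n = (Well 1→Well 2) × (Well 1→Well 3) = (16935.5, 9054.9, -37632).
So ∂z/∂easting = −n_x/n_z = 0.45003 and ∂z/∂northing = −n_y/n_z = 0.24062.
Unit vector along 135° is (sin 135°, cos 135°) = (0.7071, -0.7071).
Slope in that direction = a·(0.7071) + b·(-0.7071) = 0.14808.
Apparent dip = arctan|0.14808| = 8.4° (true dip is 27.0°, so apparent ≤ true as expected).

8.4°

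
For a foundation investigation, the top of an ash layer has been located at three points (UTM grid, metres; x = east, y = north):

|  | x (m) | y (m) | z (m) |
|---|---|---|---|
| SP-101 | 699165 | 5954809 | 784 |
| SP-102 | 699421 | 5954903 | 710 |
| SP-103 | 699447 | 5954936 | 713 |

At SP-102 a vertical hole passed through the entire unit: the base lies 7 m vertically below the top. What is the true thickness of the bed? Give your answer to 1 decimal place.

Two edge vectors: SP-101→SP-102 = (256, 94, -74), SP-101→SP-103 = (282, 127, -71).
Normal n = (SP-101→SP-102) × (SP-101→SP-103) = (2724, -2692, 6004).
So ∂z/∂x = −n_x/n_z = −0.45370 and ∂z/∂y = −n_y/n_z = 0.44837.
|∇z| = √(a²+b²) = 0.63787, so dip δ = arctan(0.63787) = 32.53°.
True thickness = vertical thickness × cos δ = 7 × cos 32.53° = 5.9 m.

5.9 m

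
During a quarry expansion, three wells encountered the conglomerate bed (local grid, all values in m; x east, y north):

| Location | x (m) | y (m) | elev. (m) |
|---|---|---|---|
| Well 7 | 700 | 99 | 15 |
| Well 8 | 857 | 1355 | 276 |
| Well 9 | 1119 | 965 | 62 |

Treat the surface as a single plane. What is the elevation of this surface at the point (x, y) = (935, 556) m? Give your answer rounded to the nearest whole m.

34 m

Let the plane be z = a·x + b·y + c.
Well 8−Well 7: 157a + 1256b = 261;  Well 9−Well 7: 419a + 866b = 47.
Solving gives a = −0.42786, b = 0.26128.
Then c = 15 − a·700 − b·99 = 288.63.
At (935, 556): z = −400.0 + 145.3 + 288.63 = 33.9 m.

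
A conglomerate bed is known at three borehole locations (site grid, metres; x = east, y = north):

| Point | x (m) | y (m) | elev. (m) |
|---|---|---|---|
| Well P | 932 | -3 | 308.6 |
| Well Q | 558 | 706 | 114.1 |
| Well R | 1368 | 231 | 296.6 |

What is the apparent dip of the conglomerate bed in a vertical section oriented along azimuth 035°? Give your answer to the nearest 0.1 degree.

7.5°

Two edge vectors: Well P→Well Q = (-374, 709, -194.5), Well P→Well R = (436, 234, -12).
Normal n = (Well P→Well Q) × (Well P→Well R) = (37005, -89290, -396640).
So ∂z/∂x = −n_x/n_z = 0.09330 and ∂z/∂y = −n_y/n_z = −0.22512.
Unit vector along 035° is (sin 35°, cos 35°) = (0.5736, 0.8192).
Slope in that direction = a·(0.5736) + b·(0.8192) = −0.13089.
Apparent dip = arctan|0.13089| = 7.5° (true dip is 13.7°, so apparent ≤ true as expected).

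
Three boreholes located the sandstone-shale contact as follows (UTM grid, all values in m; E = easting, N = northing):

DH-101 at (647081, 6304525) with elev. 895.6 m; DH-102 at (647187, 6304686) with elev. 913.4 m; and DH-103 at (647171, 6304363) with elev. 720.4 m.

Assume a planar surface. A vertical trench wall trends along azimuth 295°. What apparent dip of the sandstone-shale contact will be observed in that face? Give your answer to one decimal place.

Let the plane be z = a·E + b·N + c.
DH-102−DH-101: 106a + 161b = 17.8;  DH-103−DH-101: 90a − 162b = −175.2.
Solving gives a = −0.79981, b = 0.63714.
Unit vector along 295° is (sin 295°, cos 295°) = (-0.9063, 0.4226).
Slope in that direction = a·(-0.9063) + b·(0.4226) = 0.99414.
Apparent dip = arctan|0.99414| = 44.8° (true dip is 45.6°, so apparent ≤ true as expected).

44.8°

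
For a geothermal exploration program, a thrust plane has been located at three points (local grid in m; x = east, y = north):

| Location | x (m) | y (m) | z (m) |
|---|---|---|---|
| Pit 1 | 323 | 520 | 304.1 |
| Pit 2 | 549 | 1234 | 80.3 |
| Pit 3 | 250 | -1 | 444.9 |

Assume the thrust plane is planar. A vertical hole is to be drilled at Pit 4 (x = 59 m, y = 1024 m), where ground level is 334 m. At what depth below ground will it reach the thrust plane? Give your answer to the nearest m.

Two edge vectors: Pit 1→Pit 2 = (226, 714, -223.8), Pit 1→Pit 3 = (-73, -521, 140.8).
Normal n = (Pit 1→Pit 2) × (Pit 1→Pit 3) = (-16068.6, -15483.4, -65624).
So ∂z/∂x = −n_x/n_z = −0.24486 and ∂z/∂y = −n_y/n_z = −0.23594.
Intercept c from Pit 1: 304.1 + 79.09 + 122.69 = 505.88.
At (59, 1024): z_contact = −14.4 − 241.6 + 505.88 = 249.8 m.
Depth below ground = 334 − 249.8 = 84 m.

84 m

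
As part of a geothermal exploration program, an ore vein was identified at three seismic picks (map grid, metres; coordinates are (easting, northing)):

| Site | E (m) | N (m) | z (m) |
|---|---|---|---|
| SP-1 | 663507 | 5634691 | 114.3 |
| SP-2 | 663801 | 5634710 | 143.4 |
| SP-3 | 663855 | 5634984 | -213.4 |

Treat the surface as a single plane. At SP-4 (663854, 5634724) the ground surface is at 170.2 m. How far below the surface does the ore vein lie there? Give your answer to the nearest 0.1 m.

Two edge vectors: SP-1→SP-2 = (294, 19, 29.1), SP-1→SP-3 = (348, 293, -327.7).
Normal n = (SP-1→SP-2) × (SP-1→SP-3) = (-14752.6, 106470.6, 79530).
So ∂z/∂E = −n_x/n_z = 0.185497297 and ∂z/∂N = −n_y/n_z = −1.338747642.
Intercept c from SP-1: 114.3 − 123078.75 + 7543429.29 = 7420464.84.
At (663854, 5634724): z_contact = 123143.12 − 7543473.47 + 7420464.84 = 134.49 m.
Depth below ground = 170.2 − 134.49 = 35.7 m.

35.7 m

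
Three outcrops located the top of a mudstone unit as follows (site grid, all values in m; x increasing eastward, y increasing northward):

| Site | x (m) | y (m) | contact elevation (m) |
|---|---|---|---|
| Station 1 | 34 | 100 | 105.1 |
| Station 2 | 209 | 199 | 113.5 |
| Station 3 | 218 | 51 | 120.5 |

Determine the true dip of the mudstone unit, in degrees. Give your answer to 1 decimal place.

Two edge vectors: Station 1→Station 2 = (175, 99, 8.4), Station 1→Station 3 = (184, -49, 15.4).
Normal n = (Station 1→Station 2) × (Station 1→Station 3) = (1936.2, -1149.4, -26791).
So ∂z/∂x = −n_x/n_z = 0.07227 and ∂z/∂y = −n_y/n_z = −0.04290.
Gradient magnitude |∇z| = √(a² + b²) = √(0.00522 + 0.00184) = 0.08405.
True dip = arctan(0.08405) = 4.8°, dipping toward WNW (azimuth ≈ 301°).

4.8°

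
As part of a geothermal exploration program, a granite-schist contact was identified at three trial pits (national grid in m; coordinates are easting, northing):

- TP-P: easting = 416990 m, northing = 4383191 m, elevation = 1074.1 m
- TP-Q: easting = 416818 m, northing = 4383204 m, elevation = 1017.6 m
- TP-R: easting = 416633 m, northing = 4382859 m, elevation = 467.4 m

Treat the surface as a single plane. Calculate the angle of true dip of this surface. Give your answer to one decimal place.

Let the plane be z = a·easting + b·northing + c.
TP-Q−TP-P: −172a + 13b = −56.5;  TP-R−TP-P: −357a − 332b = −606.7.
Solving gives a = 0.43153, b = 1.36338.
Gradient magnitude |∇z| = √(a² + b²) = √(0.18622 + 1.85881) = 1.43004.
True dip = arctan(1.43004) = 55.0°, dipping toward SSW (azimuth ≈ 198°).

55.0°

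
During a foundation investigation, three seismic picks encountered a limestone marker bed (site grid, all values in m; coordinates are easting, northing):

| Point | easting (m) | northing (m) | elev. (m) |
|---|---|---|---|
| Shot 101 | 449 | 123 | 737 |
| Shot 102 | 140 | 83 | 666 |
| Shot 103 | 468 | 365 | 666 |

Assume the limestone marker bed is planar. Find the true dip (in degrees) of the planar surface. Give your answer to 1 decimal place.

22.5°

Let the plane be z = a·easting + b·northing + c.
Shot 102−Shot 101: −309a − 40b = −71;  Shot 103−Shot 101: 19a + 242b = −71.
Solving gives a = 0.27050, b = −0.31463.
Gradient magnitude |∇z| = √(a² + b²) = √(0.07317 + 0.09899) = 0.41492.
True dip = arctan(0.41492) = 22.5°, dipping toward NW (azimuth ≈ 319°).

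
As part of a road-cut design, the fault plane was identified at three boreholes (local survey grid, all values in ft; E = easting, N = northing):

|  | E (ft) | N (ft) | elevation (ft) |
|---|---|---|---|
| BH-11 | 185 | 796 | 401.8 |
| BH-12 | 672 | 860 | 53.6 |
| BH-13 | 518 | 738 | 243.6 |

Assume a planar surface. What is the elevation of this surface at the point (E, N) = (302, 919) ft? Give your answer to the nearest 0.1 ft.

233.7 ft

Two edge vectors: BH-11→BH-12 = (487, 64, -348.2), BH-11→BH-13 = (333, -58, -158.2).
Normal n = (BH-11→BH-12) × (BH-11→BH-13) = (-30320.4, -38907.2, -49558).
So ∂z/∂E = −n_x/n_z = −0.61182 and ∂z/∂N = −n_y/n_z = −0.78508.
Intercept c from BH-11: 401.8 + 113.19 + 624.93 = 1139.91.
At (302, 919): z = −184.8 − 721.5 + 1139.91 = 233.7 ft.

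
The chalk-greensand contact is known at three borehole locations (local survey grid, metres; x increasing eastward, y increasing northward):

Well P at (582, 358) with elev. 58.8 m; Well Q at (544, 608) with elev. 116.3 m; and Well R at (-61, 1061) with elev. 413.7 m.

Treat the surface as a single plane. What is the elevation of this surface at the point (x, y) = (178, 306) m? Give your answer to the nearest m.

Let the plane be z = a·x + b·y + c.
Well Q−Well P: −38a + 250b = 57.5;  Well R−Well P: −643a + 703b = 354.9.
Solving gives a = −0.36037, b = 0.17522.
Then c = 58.8 − a·582 − b·358 = 205.80.
At (178, 306): z = −64.1 + 53.6 + 205.80 = 195.3 m.

195 m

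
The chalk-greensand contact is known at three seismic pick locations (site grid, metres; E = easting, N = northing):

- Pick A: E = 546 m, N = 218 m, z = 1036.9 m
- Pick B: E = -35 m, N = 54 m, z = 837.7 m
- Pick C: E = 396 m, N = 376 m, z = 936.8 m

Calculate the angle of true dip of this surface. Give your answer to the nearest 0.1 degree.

Let the plane be z = a·E + b·N + c.
Pick B−Pick A: −581a − 164b = −199.2;  Pick C−Pick A: −150a + 158b = −100.1.
Solving gives a = 0.41143, b = −0.24294.
Gradient magnitude |∇z| = √(a² + b²) = √(0.16928 + 0.05902) = 0.47781.
True dip = arctan(0.47781) = 25.5°, dipping toward WNW (azimuth ≈ 301°).

25.5°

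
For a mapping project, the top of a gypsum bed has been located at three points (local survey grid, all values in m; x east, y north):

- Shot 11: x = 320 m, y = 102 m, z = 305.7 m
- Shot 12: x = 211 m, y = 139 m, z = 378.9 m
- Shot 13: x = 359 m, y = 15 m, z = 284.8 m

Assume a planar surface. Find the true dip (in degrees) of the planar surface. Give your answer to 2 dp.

34.98°

Let the plane be z = a·x + b·y + c.
Shot 12−Shot 11: −109a + 37b = 73.2;  Shot 13−Shot 11: 39a − 87b = −20.9.
Solving gives a = −0.69591, b = −0.07173.
Gradient magnitude |∇z| = √(a² + b²) = √(0.48429 + 0.00515) = 0.69959.
True dip = arctan(0.69959) = 34.98°, dipping toward E (azimuth ≈ 084°).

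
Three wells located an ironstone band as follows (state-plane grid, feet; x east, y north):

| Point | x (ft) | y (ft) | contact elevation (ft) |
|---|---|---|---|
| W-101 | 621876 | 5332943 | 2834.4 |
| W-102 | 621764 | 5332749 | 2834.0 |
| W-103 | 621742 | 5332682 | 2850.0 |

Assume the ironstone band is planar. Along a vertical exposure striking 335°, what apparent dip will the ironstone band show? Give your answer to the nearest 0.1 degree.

Two edge vectors: W-101→W-102 = (-112, -194, -0.4), W-101→W-103 = (-134, -261, 15.6).
Normal n = (W-101→W-102) × (W-101→W-103) = (-3130.8, 1800.8, 3236).
So ∂z/∂x = −n_x/n_z = 0.96749 and ∂z/∂y = −n_y/n_z = −0.55649.
Unit vector along 335° is (sin 335°, cos 335°) = (-0.4226, 0.9063).
Slope in that direction = a·(-0.4226) + b·(0.9063) = −0.91323.
Apparent dip = arctan|0.91323| = 42.4° (true dip is 48.1°, so apparent ≤ true as expected).

42.4°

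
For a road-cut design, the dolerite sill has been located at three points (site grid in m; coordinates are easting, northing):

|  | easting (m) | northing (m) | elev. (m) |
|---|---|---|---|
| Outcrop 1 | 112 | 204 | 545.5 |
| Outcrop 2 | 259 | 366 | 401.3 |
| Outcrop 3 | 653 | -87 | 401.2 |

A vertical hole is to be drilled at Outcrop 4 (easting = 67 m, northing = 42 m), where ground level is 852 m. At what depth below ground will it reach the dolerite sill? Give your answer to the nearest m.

213 m

Two edge vectors: Outcrop 1→Outcrop 2 = (147, 162, -144.2), Outcrop 1→Outcrop 3 = (541, -291, -144.3).
Normal n = (Outcrop 1→Outcrop 2) × (Outcrop 1→Outcrop 3) = (-65338.8, -56800.1, -130419).
So ∂z/∂easting = −n_x/n_z = −0.50099 and ∂z/∂northing = −n_y/n_z = −0.43552.
Intercept c from Outcrop 1: 545.5 + 56.11 + 88.85 = 690.46.
At (67, 42): z_contact = −33.6 − 18.3 + 690.46 = 638.6 m.
Depth below ground = 852 − 638.6 = 213 m.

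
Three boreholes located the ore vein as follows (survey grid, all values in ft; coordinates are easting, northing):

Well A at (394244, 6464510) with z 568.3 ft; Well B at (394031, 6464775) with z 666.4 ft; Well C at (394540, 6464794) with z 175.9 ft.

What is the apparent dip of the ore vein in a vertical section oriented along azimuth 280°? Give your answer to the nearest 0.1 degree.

Two edge vectors: Well A→Well B = (-213, 265, 98.1), Well A→Well C = (296, 284, -392.4).
Normal n = (Well A→Well B) × (Well A→Well C) = (-131846.4, -54543.6, -138932).
So ∂z/∂easting = −n_x/n_z = −0.94900 and ∂z/∂northing = −n_y/n_z = −0.39259.
Unit vector along 280° is (sin 280°, cos 280°) = (-0.9848, 0.1736).
Slope in that direction = a·(-0.9848) + b·(0.1736) = 0.86641.
Apparent dip = arctan|0.86641| = 40.9° (true dip is 45.8°, so apparent ≤ true as expected).

40.9°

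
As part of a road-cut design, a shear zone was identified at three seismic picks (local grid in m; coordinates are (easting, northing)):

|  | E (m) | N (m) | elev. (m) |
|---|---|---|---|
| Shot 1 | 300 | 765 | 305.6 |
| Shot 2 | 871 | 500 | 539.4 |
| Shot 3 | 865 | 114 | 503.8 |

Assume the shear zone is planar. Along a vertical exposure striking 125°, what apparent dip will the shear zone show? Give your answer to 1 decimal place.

17.7°

Two edge vectors: Shot 1→Shot 2 = (571, -265, 233.8), Shot 1→Shot 3 = (565, -651, 198.2).
Normal n = (Shot 1→Shot 2) × (Shot 1→Shot 3) = (99680.8, 18924.8, -221996).
So ∂z/∂E = −n_x/n_z = 0.44902 and ∂z/∂N = −n_y/n_z = 0.08525.
Unit vector along 125° is (sin 125°, cos 125°) = (0.8192, -0.5736).
Slope in that direction = a·(0.8192) + b·(-0.5736) = 0.31892.
Apparent dip = arctan|0.31892| = 17.7° (true dip is 24.6°, so apparent ≤ true as expected).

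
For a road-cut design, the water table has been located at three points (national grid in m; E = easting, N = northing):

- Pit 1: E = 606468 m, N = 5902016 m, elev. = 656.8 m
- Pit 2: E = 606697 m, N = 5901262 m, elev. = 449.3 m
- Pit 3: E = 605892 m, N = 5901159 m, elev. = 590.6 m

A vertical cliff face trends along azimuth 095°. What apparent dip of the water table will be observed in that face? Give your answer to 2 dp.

Two edge vectors: Pit 1→Pit 2 = (229, -754, -207.5), Pit 1→Pit 3 = (-576, -857, -66.2).
Normal n = (Pit 1→Pit 2) × (Pit 1→Pit 3) = (-127912.7, 134679.8, -630557).
So ∂z/∂E = −n_x/n_z = −0.20286 and ∂z/∂N = −n_y/n_z = 0.21359.
Unit vector along 095° is (sin 95°, cos 95°) = (0.9962, -0.0872).
Slope in that direction = a·(0.9962) + b·(-0.0872) = −0.22070.
Apparent dip = arctan|0.22070| = 12.45° (true dip is 16.4°, so apparent ≤ true as expected).

12.45°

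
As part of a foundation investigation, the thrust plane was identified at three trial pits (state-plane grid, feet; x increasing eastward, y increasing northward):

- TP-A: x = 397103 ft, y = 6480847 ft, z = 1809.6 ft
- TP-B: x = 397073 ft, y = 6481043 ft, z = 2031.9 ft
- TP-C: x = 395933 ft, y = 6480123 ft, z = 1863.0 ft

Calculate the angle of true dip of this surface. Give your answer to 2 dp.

Let the plane be z = a·x + b·y + c.
TP-B−TP-A: −30a + 196b = 222.3;  TP-C−TP-A: −1170a − 724b = 53.4.
Solving gives a = −0.68281, b = 1.02967.
Gradient magnitude |∇z| = √(a² + b²) = √(0.46622 + 1.06023) = 1.23550.
True dip = arctan(1.23550) = 51.01°, dipping toward SSE (azimuth ≈ 146°).

51.01°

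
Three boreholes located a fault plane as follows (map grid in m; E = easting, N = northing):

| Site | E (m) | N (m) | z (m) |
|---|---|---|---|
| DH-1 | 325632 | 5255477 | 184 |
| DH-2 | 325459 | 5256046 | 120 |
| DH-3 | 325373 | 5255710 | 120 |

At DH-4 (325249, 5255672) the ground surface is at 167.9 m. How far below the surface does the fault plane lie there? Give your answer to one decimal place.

70.9 m

Let the plane be z = a·E + b·N + c.
DH-2−DH-1: −173a + 569b = −64;  DH-3−DH-1: −259a + 233b = −64.
Solving gives a = 0.200855579, b = −0.051409464.
Then c = 184 − a·325632 − b·5255477 = 204960.25.
At (325249, 5255672): z_contact = 65328.08 − 270191.28 + 204960.25 = 97.05 m.
Depth below ground = 167.9 − 97.05 = 70.9 m.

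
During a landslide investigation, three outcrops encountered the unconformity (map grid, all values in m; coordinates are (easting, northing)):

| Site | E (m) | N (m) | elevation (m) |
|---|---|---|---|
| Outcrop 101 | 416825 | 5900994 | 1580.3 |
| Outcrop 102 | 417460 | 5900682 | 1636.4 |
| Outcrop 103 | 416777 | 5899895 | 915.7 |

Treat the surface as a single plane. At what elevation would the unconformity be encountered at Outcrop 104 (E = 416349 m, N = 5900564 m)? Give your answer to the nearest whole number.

Two edge vectors: Outcrop 101→Outcrop 102 = (635, -312, 56.1), Outcrop 101→Outcrop 103 = (-48, -1099, -664.6).
Normal n = (Outcrop 101→Outcrop 102) × (Outcrop 101→Outcrop 103) = (269009.1, 419328.2, -712841).
So ∂z/∂E = −n_x/n_z = 0.37737602 and ∂z/∂N = −n_y/n_z = 0.58824927.
Intercept c from Outcrop 101: 1580.3 − 157299.76 − 3471255.43 = −3626974.89.
At (416349, 5900564): z = 157120.1 + 3471002.5 − 3626974.89 = 1147.7 m.

1148 m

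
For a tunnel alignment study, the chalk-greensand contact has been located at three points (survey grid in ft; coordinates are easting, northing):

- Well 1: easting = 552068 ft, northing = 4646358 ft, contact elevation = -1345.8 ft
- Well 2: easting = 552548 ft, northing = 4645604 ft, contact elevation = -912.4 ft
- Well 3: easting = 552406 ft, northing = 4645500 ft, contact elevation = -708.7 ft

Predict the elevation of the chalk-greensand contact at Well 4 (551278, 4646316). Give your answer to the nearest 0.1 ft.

-757.1 ft

Two edge vectors: Well 1→Well 2 = (480, -754, 433.4), Well 1→Well 3 = (338, -858, 637.1).
Normal n = (Well 1→Well 2) × (Well 1→Well 3) = (-108516.2, -159318.8, -156988).
So ∂z/∂easting = −n_x/n_z = −0.691238821 and ∂z/∂northing = −n_y/n_z = −1.014846995.
Intercept c from Well 1: -1345.8 + 381610.83 + 4715342.45 = 5095607.49.
At (551278, 4646316): z = −381064.8 − 4715299.8 + 5095607.49 = -757.1 ft.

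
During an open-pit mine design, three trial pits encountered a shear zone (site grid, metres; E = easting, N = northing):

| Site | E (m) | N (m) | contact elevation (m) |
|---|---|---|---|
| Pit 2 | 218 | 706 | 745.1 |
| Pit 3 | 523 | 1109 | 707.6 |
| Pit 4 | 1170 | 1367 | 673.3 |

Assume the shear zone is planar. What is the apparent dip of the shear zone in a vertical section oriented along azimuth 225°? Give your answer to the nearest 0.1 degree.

Two edge vectors: Pit 2→Pit 3 = (305, 403, -37.5), Pit 2→Pit 4 = (952, 661, -71.8).
Normal n = (Pit 2→Pit 3) × (Pit 2→Pit 4) = (-4147.9, -13801, -182051).
So ∂z/∂E = −n_x/n_z = −0.02278 and ∂z/∂N = −n_y/n_z = −0.07581.
Unit vector along 225° is (sin 225°, cos 225°) = (-0.7071, -0.7071).
Slope in that direction = a·(-0.7071) + b·(-0.7071) = 0.06972.
Apparent dip = arctan|0.06972| = 4.0° (true dip is 4.5°, so apparent ≤ true as expected).

4.0°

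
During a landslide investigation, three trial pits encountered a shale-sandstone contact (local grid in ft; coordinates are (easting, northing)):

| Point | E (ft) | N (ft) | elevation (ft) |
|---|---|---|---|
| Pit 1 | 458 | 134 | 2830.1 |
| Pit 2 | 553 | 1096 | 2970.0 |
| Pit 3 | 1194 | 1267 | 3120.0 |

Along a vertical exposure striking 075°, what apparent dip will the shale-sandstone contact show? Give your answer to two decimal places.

12.74°

Two edge vectors: Pit 1→Pit 2 = (95, 962, 139.9), Pit 1→Pit 3 = (736, 1133, 289.9).
Normal n = (Pit 1→Pit 2) × (Pit 1→Pit 3) = (120377.1, 75425.9, -600397).
So ∂z/∂E = −n_x/n_z = 0.20050 and ∂z/∂N = −n_y/n_z = 0.12563.
Unit vector along 075° is (sin 75°, cos 75°) = (0.9659, 0.2588).
Slope in that direction = a·(0.9659) + b·(0.2588) = 0.22618.
Apparent dip = arctan|0.22618| = 12.74° (true dip is 13.3°, so apparent ≤ true as expected).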